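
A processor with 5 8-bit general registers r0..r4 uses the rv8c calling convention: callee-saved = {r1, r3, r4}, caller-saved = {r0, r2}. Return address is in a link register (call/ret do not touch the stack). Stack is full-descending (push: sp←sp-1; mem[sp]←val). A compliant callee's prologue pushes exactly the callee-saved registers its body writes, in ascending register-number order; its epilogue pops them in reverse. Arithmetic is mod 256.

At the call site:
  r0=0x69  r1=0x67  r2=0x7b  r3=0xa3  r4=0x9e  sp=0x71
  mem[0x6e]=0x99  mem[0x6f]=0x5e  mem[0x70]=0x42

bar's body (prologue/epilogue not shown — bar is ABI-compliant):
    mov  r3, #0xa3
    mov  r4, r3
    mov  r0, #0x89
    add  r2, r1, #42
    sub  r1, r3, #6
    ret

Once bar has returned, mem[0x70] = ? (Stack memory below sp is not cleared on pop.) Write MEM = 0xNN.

MEM = 0x67

prologue: push r1 -> mem[0x70]=0x67, sp=0x70
prologue: push r3 -> mem[0x6f]=0xa3, sp=0x6f
prologue: push r4 -> mem[0x6e]=0x9e, sp=0x6e
body[0] mov  r3, #0xa3 -> r3=0xa3
body[1] mov  r4, r3 -> r4=0xa3
body[2] mov  r0, #0x89 -> r0=0x89
body[3] add  r2, r1, #42 -> r2=0x91
body[4] sub  r1, r3, #6 -> r1=0x9d
epilogue: pop r4=0x9e, sp=0x6f
epilogue: pop r3=0xa3, sp=0x70
epilogue: pop r1=0x67, sp=0x71
prologue pushed ['r1', 'r3', 'r4'] at ['0x70', '0x6f', '0x6e']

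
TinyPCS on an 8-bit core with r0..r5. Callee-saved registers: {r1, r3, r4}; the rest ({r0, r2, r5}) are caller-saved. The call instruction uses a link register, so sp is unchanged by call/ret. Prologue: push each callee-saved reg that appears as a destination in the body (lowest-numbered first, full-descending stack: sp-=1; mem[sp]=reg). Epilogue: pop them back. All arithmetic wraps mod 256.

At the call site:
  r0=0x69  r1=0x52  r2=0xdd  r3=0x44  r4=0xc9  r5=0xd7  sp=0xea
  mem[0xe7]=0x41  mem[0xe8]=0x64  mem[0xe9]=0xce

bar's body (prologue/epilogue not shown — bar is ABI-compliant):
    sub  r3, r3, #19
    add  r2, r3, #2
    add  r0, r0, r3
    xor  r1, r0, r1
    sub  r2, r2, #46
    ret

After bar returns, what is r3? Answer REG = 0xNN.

prologue: push r1 → mem[0xe9]=0x52, sp=0xe9
prologue: push r3 → mem[0xe8]=0x44, sp=0xe8
body[0] sub  r3, r3, #19 → r3=0x31
body[1] add  r2, r3, #2 → r2=0x33
body[2] add  r0, r0, r3 → r0=0x9a
body[3] xor  r1, r0, r1 → r1=0xc8
body[4] sub  r2, r2, #46 → r2=0x05
epilogue: pop r3=0x44, sp=0xe9
epilogue: pop r1=0x52, sp=0xea
r3 is callee-saved → restored

REG = 0x44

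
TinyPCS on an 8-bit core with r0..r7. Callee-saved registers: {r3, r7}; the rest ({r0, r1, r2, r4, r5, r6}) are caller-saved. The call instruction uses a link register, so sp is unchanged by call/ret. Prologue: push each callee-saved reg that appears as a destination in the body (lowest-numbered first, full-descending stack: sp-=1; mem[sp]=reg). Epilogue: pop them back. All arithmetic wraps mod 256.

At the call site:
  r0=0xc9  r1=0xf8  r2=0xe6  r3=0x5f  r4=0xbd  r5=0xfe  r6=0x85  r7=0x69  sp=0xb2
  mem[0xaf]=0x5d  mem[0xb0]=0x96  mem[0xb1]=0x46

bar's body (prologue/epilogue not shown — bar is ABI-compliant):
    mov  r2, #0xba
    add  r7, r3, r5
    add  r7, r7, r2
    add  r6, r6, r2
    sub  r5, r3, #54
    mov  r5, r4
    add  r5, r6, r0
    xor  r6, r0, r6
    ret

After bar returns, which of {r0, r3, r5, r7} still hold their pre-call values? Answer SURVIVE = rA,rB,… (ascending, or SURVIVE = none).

prologue: push r7 → mem[0xb1]=0x69, sp=0xb1
body[0] mov  r2, #0xba → r2=0xba
body[1] add  r7, r3, r5 → r7=0x5d
body[2] add  r7, r7, r2 → r7=0x17
body[3] add  r6, r6, r2 → r6=0x3f
body[4] sub  r5, r3, #54 → r5=0x29
body[5] mov  r5, r4 → r5=0xbd
body[6] add  r5, r6, r0 → r5=0x08
body[7] xor  r6, r0, r6 → r6=0xf6
epilogue: pop r7=0x69, sp=0xb2
r0: caller-saved, written=False
r3: callee-saved, written=False
r5: caller-saved, written=True
r7: callee-saved, written=True

SURVIVE = r0,r3,r7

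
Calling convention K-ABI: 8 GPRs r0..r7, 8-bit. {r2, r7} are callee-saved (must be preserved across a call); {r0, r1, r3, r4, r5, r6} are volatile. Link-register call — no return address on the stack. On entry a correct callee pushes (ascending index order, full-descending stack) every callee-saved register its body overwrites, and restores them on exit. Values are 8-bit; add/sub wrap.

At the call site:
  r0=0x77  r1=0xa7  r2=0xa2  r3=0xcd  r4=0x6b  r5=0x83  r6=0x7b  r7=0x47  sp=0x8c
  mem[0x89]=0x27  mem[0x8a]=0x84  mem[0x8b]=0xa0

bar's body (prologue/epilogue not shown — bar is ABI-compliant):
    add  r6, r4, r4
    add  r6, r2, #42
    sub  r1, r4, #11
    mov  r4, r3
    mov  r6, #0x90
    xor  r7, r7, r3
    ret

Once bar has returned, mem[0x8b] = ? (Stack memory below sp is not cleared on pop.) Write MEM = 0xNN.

prologue: push r7 → mem[0x8b]=0x47, sp=0x8b
body[0] add  r6, r4, r4 → r6=0xd6
body[1] add  r6, r2, #42 → r6=0xcc
body[2] sub  r1, r4, #11 → r1=0x60
body[3] mov  r4, r3 → r4=0xcd
body[4] mov  r6, #0x90 → r6=0x90
body[5] xor  r7, r7, r3 → r7=0x8a
epilogue: pop r7=0x47, sp=0x8c
prologue pushed ['r7'] at ['0x8b']

MEM = 0x47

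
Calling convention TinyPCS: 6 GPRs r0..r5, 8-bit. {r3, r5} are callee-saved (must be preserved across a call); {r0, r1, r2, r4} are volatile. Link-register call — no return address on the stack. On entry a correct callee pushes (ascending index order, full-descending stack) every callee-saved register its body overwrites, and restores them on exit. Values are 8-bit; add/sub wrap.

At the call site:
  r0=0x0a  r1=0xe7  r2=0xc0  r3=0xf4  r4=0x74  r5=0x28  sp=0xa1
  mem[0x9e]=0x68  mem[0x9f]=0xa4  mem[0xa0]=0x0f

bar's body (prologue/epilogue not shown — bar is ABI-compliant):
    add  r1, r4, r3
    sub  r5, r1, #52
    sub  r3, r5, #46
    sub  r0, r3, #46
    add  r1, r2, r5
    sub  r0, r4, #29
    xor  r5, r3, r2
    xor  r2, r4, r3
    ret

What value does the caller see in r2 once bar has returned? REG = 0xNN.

prologue: push r3 -> mem[0xa0]=0xf4, sp=0xa0
prologue: push r5 -> mem[0x9f]=0x28, sp=0x9f
body[0] add  r1, r4, r3 -> r1=0x68
body[1] sub  r5, r1, #52 -> r5=0x34
body[2] sub  r3, r5, #46 -> r3=0x06
body[3] sub  r0, r3, #46 -> r0=0xd8
body[4] add  r1, r2, r5 -> r1=0xf4
body[5] sub  r0, r4, #29 -> r0=0x57
body[6] xor  r5, r3, r2 -> r5=0xc6
body[7] xor  r2, r4, r3 -> r2=0x72
epilogue: pop r5=0x28, sp=0xa0
epilogue: pop r3=0xf4, sp=0xa1
r2 is caller-saved -> body value

REG = 0x72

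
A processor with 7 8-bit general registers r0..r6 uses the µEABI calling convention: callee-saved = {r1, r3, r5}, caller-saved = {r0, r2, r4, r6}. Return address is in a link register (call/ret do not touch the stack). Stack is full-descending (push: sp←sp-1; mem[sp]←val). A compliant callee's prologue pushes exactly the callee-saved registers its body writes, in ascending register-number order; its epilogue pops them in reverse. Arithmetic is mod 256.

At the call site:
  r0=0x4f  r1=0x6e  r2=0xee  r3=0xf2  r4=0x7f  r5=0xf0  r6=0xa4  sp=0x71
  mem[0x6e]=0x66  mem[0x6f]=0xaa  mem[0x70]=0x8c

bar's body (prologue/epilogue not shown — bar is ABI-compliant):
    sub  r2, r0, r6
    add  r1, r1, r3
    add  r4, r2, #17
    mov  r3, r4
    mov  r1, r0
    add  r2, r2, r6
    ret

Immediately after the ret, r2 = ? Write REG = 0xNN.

prologue: push r1 → mem[0x70]=0x6e, sp=0x70
prologue: push r3 → mem[0x6f]=0xf2, sp=0x6f
body[0] sub  r2, r0, r6 → r2=0xab
body[1] add  r1, r1, r3 → r1=0x60
body[2] add  r4, r2, #17 → r4=0xbc
body[3] mov  r3, r4 → r3=0xbc
body[4] mov  r1, r0 → r1=0x4f
body[5] add  r2, r2, r6 → r2=0x4f
epilogue: pop r3=0xf2, sp=0x70
epilogue: pop r1=0x6e, sp=0x71
r2 is caller-saved → body value

REG = 0x4f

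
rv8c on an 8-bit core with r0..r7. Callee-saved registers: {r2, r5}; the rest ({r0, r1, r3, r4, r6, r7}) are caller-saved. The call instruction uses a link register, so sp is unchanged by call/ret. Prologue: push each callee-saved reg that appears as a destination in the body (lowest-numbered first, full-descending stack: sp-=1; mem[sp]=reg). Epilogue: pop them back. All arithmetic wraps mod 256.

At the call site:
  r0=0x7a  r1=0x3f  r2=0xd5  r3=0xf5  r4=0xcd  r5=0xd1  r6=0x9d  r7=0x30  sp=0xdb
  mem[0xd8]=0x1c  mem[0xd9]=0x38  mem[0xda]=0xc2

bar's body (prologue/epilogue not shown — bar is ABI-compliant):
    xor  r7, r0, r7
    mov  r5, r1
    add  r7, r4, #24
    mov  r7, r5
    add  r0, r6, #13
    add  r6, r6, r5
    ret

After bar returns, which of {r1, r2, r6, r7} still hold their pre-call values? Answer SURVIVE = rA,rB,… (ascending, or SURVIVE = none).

prologue: push r5 -> mem[0xda]=0xd1, sp=0xda
body[0] xor  r7, r0, r7 -> r7=0x4a
body[1] mov  r5, r1 -> r5=0x3f
body[2] add  r7, r4, #24 -> r7=0xe5
body[3] mov  r7, r5 -> r7=0x3f
body[4] add  r0, r6, #13 -> r0=0xaa
body[5] add  r6, r6, r5 -> r6=0xdc
epilogue: pop r5=0xd1, sp=0xdb
r1: caller-saved, written=False
r2: callee-saved, written=False
r6: caller-saved, written=True
r7: caller-saved, written=True

SURVIVE = r1,r2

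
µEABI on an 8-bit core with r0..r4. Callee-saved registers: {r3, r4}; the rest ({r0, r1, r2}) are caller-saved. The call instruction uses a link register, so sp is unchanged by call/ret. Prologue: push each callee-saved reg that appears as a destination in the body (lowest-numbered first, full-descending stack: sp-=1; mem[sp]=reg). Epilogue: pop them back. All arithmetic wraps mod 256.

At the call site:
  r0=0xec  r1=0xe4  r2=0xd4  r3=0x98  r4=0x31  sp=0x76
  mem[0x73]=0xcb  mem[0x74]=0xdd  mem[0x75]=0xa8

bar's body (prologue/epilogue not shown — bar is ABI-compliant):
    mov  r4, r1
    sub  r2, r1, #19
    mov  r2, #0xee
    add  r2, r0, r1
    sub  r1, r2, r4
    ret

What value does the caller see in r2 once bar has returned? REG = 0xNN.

REG = 0xd0

prologue: push r4 → mem[0x75]=0x31, sp=0x75
body[0] mov  r4, r1 → r4=0xe4
body[1] sub  r2, r1, #19 → r2=0xd1
body[2] mov  r2, #0xee → r2=0xee
body[3] add  r2, r0, r1 → r2=0xd0
body[4] sub  r1, r2, r4 → r1=0xec
epilogue: pop r4=0x31, sp=0x76
r2 is caller-saved → body value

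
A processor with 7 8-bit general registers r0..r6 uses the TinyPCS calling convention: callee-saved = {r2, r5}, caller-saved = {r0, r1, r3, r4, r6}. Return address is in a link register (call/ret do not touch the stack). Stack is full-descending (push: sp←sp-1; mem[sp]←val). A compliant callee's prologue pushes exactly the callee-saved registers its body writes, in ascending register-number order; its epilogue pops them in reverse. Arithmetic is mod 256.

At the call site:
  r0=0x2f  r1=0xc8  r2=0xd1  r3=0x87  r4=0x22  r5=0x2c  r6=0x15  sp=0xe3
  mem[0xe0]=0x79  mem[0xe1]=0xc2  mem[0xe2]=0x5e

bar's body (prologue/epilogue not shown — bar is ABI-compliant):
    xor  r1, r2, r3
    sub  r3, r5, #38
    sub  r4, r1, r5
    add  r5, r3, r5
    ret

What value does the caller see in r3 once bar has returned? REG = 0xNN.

prologue: push r5 → mem[0xe2]=0x2c, sp=0xe2
body[0] xor  r1, r2, r3 → r1=0x56
body[1] sub  r3, r5, #38 → r3=0x06
body[2] sub  r4, r1, r5 → r4=0x2a
body[3] add  r5, r3, r5 → r5=0x32
epilogue: pop r5=0x2c, sp=0xe3
r3 is caller-saved → body value

REG = 0x06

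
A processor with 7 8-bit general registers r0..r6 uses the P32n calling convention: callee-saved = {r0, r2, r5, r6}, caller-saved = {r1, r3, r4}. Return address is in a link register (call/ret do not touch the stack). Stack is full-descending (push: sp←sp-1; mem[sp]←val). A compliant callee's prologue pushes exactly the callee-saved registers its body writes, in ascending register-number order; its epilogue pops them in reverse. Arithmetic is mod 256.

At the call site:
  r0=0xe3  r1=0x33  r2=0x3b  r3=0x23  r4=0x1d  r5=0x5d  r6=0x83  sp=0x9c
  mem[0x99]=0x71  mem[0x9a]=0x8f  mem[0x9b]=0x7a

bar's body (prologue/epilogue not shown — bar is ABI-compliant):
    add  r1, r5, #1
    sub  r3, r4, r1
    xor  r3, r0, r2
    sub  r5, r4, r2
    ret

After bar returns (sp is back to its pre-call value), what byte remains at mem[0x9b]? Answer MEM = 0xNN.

prologue: push r5 → mem[0x9b]=0x5d, sp=0x9b
body[0] add  r1, r5, #1 → r1=0x5e
body[1] sub  r3, r4, r1 → r3=0xbf
body[2] xor  r3, r0, r2 → r3=0xd8
body[3] sub  r5, r4, r2 → r5=0xe2
epilogue: pop r5=0x5d, sp=0x9c
prologue pushed ['r5'] at ['0x9b']

MEM = 0x5d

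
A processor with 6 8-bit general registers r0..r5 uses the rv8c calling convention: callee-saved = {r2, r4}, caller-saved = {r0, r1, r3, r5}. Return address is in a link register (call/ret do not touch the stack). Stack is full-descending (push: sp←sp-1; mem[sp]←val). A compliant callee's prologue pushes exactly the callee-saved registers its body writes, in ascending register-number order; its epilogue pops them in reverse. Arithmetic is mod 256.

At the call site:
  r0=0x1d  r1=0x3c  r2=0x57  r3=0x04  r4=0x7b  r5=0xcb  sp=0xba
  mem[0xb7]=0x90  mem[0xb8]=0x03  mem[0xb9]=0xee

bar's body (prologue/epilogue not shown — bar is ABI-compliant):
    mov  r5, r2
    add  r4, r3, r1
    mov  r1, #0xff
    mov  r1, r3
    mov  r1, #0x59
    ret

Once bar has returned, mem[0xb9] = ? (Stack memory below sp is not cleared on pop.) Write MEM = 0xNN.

MEM = 0x7b

prologue: push r4 → mem[0xb9]=0x7b, sp=0xb9
body[0] mov  r5, r2 → r5=0x57
body[1] add  r4, r3, r1 → r4=0x40
body[2] mov  r1, #0xff → r1=0xff
body[3] mov  r1, r3 → r1=0x04
body[4] mov  r1, #0x59 → r1=0x59
epilogue: pop r4=0x7b, sp=0xba
prologue pushed ['r4'] at ['0xb9']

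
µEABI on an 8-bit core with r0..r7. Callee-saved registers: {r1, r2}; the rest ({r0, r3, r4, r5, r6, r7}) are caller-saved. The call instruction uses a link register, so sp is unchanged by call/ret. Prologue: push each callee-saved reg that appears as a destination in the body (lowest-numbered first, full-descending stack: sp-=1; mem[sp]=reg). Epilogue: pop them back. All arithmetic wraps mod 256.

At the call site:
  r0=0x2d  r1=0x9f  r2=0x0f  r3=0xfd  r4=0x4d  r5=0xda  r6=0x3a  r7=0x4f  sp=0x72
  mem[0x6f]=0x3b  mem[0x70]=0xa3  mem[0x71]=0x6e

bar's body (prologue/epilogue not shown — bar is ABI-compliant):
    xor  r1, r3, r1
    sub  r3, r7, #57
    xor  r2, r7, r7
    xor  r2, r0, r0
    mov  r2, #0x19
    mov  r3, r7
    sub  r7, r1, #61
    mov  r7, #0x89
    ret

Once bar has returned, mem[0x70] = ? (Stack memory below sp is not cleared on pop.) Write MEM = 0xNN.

prologue: push r1 -> mem[0x71]=0x9f, sp=0x71
prologue: push r2 -> mem[0x70]=0x0f, sp=0x70
body[0] xor  r1, r3, r1 -> r1=0x62
body[1] sub  r3, r7, #57 -> r3=0x16
body[2] xor  r2, r7, r7 -> r2=0x00
body[3] xor  r2, r0, r0 -> r2=0x00
body[4] mov  r2, #0x19 -> r2=0x19
body[5] mov  r3, r7 -> r3=0x4f
body[6] sub  r7, r1, #61 -> r7=0x25
body[7] mov  r7, #0x89 -> r7=0x89
epilogue: pop r2=0x0f, sp=0x71
epilogue: pop r1=0x9f, sp=0x72
prologue pushed ['r1', 'r2'] at ['0x71', '0x70']

MEM = 0x0f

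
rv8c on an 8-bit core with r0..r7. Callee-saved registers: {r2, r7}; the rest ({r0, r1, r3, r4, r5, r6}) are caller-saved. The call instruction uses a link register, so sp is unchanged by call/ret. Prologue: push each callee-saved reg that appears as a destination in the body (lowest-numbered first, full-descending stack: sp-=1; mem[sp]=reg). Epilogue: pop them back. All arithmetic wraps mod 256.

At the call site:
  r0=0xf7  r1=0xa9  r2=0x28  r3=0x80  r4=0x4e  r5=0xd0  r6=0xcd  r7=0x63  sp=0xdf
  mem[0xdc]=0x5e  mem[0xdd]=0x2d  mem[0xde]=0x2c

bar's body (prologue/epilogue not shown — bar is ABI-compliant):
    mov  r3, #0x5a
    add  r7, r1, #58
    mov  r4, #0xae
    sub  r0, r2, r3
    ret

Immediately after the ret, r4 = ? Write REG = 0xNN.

prologue: push r7 -> mem[0xde]=0x63, sp=0xde
body[0] mov  r3, #0x5a -> r3=0x5a
body[1] add  r7, r1, #58 -> r7=0xe3
body[2] mov  r4, #0xae -> r4=0xae
body[3] sub  r0, r2, r3 -> r0=0xce
epilogue: pop r7=0x63, sp=0xdf
r4 is caller-saved -> body value

REG = 0xae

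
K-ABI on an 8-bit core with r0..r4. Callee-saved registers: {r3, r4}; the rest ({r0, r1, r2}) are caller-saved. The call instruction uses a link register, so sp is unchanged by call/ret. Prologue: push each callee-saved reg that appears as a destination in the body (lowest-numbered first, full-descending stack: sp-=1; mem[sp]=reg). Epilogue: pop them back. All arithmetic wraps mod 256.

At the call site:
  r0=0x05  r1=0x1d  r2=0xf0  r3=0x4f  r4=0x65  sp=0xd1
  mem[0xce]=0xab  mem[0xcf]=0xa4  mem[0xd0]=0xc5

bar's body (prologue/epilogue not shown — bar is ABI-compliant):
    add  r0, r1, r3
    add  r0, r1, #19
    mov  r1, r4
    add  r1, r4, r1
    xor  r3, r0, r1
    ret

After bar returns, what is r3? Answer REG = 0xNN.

REG = 0x4f

prologue: push r3 -> mem[0xd0]=0x4f, sp=0xd0
body[0] add  r0, r1, r3 -> r0=0x6c
body[1] add  r0, r1, #19 -> r0=0x30
body[2] mov  r1, r4 -> r1=0x65
body[3] add  r1, r4, r1 -> r1=0xca
body[4] xor  r3, r0, r1 -> r3=0xfa
epilogue: pop r3=0x4f, sp=0xd1
r3 is callee-saved -> restored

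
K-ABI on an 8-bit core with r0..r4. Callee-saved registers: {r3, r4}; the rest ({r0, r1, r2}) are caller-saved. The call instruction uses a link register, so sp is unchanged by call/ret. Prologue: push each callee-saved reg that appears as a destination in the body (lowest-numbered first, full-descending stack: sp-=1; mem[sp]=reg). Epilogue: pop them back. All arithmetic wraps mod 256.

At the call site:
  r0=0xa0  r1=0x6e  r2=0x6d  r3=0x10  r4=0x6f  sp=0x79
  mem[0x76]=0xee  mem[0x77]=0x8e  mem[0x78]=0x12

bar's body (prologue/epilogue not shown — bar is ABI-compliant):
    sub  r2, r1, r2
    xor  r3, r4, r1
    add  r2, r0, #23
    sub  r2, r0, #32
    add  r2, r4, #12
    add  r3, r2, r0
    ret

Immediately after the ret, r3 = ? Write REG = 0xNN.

prologue: push r3 -> mem[0x78]=0x10, sp=0x78
body[0] sub  r2, r1, r2 -> r2=0x01
body[1] xor  r3, r4, r1 -> r3=0x01
body[2] add  r2, r0, #23 -> r2=0xb7
body[3] sub  r2, r0, #32 -> r2=0x80
body[4] add  r2, r4, #12 -> r2=0x7b
body[5] add  r3, r2, r0 -> r3=0x1b
epilogue: pop r3=0x10, sp=0x79
r3 is callee-saved -> restored

REG = 0x10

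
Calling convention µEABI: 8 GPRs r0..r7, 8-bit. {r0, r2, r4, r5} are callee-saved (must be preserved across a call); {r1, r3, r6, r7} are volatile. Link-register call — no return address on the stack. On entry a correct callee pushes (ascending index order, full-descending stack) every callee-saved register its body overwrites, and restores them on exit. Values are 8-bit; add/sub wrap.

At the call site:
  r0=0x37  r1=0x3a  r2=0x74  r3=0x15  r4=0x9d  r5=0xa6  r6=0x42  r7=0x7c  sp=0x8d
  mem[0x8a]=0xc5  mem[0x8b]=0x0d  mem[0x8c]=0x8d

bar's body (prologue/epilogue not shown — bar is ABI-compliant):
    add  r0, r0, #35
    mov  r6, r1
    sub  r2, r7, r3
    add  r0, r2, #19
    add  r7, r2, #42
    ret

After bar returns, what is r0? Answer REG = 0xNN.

prologue: push r0 → mem[0x8c]=0x37, sp=0x8c
prologue: push r2 → mem[0x8b]=0x74, sp=0x8b
body[0] add  r0, r0, #35 → r0=0x5a
body[1] mov  r6, r1 → r6=0x3a
body[2] sub  r2, r7, r3 → r2=0x67
body[3] add  r0, r2, #19 → r0=0x7a
body[4] add  r7, r2, #42 → r7=0x91
epilogue: pop r2=0x74, sp=0x8c
epilogue: pop r0=0x37, sp=0x8d
r0 is callee-saved → restored

REG = 0x37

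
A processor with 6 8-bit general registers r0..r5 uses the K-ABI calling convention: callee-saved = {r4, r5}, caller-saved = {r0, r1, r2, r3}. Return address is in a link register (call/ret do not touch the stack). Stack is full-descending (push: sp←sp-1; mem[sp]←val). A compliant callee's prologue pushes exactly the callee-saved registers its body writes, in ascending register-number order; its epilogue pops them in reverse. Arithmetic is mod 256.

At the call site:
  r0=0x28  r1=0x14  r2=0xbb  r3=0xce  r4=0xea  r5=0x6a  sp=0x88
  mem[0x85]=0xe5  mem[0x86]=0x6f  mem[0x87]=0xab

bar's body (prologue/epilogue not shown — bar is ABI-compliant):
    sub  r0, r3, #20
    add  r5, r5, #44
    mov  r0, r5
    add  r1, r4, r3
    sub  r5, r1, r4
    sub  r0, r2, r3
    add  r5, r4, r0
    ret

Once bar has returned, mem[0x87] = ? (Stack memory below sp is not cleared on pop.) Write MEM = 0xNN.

MEM = 0x6a

prologue: push r5 → mem[0x87]=0x6a, sp=0x87
body[0] sub  r0, r3, #20 → r0=0xba
body[1] add  r5, r5, #44 → r5=0x96
body[2] mov  r0, r5 → r0=0x96
body[3] add  r1, r4, r3 → r1=0xb8
body[4] sub  r5, r1, r4 → r5=0xce
body[5] sub  r0, r2, r3 → r0=0xed
body[6] add  r5, r4, r0 → r5=0xd7
epilogue: pop r5=0x6a, sp=0x88
prologue pushed ['r5'] at ['0x87']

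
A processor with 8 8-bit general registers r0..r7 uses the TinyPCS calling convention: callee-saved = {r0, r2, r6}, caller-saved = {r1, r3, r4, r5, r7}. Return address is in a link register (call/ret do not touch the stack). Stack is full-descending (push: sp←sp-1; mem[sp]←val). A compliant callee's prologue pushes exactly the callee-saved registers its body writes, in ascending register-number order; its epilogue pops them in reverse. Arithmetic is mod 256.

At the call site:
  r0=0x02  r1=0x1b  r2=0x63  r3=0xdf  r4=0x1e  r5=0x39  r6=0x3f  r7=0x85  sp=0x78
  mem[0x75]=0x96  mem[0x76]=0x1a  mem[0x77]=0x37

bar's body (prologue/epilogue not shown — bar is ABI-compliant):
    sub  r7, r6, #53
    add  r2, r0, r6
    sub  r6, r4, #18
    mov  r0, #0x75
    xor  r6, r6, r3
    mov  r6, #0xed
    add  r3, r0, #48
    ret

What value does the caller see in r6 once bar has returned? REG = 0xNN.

prologue: push r0 -> mem[0x77]=0x02, sp=0x77
prologue: push r2 -> mem[0x76]=0x63, sp=0x76
prologue: push r6 -> mem[0x75]=0x3f, sp=0x75
body[0] sub  r7, r6, #53 -> r7=0x0a
body[1] add  r2, r0, r6 -> r2=0x41
body[2] sub  r6, r4, #18 -> r6=0x0c
body[3] mov  r0, #0x75 -> r0=0x75
body[4] xor  r6, r6, r3 -> r6=0xd3
body[5] mov  r6, #0xed -> r6=0xed
body[6] add  r3, r0, #48 -> r3=0xa5
epilogue: pop r6=0x3f, sp=0x76
epilogue: pop r2=0x63, sp=0x77
epilogue: pop r0=0x02, sp=0x78
r6 is callee-saved -> restored

REG = 0x3f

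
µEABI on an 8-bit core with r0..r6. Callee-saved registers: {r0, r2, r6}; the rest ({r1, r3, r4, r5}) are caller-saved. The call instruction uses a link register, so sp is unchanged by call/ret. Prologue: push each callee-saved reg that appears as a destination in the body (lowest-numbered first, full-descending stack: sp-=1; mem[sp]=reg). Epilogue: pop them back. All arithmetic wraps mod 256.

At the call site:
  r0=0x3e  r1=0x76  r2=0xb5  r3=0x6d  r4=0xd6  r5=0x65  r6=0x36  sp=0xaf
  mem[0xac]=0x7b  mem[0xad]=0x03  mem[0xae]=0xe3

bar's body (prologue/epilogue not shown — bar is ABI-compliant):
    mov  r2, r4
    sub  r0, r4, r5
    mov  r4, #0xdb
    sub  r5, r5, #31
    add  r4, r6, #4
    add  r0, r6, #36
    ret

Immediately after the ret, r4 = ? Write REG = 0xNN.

REG = 0x3a

prologue: push r0 → mem[0xae]=0x3e, sp=0xae
prologue: push r2 → mem[0xad]=0xb5, sp=0xad
body[0] mov  r2, r4 → r2=0xd6
body[1] sub  r0, r4, r5 → r0=0x71
body[2] mov  r4, #0xdb → r4=0xdb
body[3] sub  r5, r5, #31 → r5=0x46
body[4] add  r4, r6, #4 → r4=0x3a
body[5] add  r0, r6, #36 → r0=0x5a
epilogue: pop r2=0xb5, sp=0xae
epilogue: pop r0=0x3e, sp=0xaf
r4 is caller-saved → body value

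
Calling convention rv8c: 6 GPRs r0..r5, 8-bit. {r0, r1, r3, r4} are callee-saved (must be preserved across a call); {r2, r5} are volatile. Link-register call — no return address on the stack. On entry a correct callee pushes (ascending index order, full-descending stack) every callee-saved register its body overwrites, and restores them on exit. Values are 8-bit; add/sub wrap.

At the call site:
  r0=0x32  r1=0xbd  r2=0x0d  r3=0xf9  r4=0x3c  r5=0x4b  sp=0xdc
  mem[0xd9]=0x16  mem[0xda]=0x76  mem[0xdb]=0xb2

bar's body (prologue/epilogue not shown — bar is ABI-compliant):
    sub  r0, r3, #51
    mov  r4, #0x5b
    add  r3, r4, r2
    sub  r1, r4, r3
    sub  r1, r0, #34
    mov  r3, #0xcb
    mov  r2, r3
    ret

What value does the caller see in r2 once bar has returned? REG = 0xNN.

REG = 0xcb

prologue: push r0 -> mem[0xdb]=0x32, sp=0xdb
prologue: push r1 -> mem[0xda]=0xbd, sp=0xda
prologue: push r3 -> mem[0xd9]=0xf9, sp=0xd9
prologue: push r4 -> mem[0xd8]=0x3c, sp=0xd8
body[0] sub  r0, r3, #51 -> r0=0xc6
body[1] mov  r4, #0x5b -> r4=0x5b
body[2] add  r3, r4, r2 -> r3=0x68
body[3] sub  r1, r4, r3 -> r1=0xf3
body[4] sub  r1, r0, #34 -> r1=0xa4
body[5] mov  r3, #0xcb -> r3=0xcb
body[6] mov  r2, r3 -> r2=0xcb
epilogue: pop r4=0x3c, sp=0xd9
epilogue: pop r3=0xf9, sp=0xda
epilogue: pop r1=0xbd, sp=0xdb
epilogue: pop r0=0x32, sp=0xdc
r2 is caller-saved -> body value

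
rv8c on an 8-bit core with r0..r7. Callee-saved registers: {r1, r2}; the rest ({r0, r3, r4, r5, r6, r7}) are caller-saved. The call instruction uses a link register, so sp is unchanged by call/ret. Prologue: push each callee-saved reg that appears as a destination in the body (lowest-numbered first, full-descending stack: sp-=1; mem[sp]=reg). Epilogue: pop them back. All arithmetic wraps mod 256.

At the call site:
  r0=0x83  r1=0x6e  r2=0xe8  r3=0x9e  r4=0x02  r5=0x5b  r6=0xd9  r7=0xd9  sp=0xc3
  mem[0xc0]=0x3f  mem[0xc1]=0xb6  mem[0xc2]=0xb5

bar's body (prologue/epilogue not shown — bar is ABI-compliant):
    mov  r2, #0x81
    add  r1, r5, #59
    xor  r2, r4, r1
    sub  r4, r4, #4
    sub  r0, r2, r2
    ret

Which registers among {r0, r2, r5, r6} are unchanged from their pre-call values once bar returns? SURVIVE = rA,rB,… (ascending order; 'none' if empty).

SURVIVE = r2,r5,r6

prologue: push r1 → mem[0xc2]=0x6e, sp=0xc2
prologue: push r2 → mem[0xc1]=0xe8, sp=0xc1
body[0] mov  r2, #0x81 → r2=0x81
body[1] add  r1, r5, #59 → r1=0x96
body[2] xor  r2, r4, r1 → r2=0x94
body[3] sub  r4, r4, #4 → r4=0xfe
body[4] sub  r0, r2, r2 → r0=0x00
epilogue: pop r2=0xe8, sp=0xc2
epilogue: pop r1=0x6e, sp=0xc3
r0: caller-saved, written=True
r2: callee-saved, written=True
r5: caller-saved, written=False
r6: caller-saved, written=False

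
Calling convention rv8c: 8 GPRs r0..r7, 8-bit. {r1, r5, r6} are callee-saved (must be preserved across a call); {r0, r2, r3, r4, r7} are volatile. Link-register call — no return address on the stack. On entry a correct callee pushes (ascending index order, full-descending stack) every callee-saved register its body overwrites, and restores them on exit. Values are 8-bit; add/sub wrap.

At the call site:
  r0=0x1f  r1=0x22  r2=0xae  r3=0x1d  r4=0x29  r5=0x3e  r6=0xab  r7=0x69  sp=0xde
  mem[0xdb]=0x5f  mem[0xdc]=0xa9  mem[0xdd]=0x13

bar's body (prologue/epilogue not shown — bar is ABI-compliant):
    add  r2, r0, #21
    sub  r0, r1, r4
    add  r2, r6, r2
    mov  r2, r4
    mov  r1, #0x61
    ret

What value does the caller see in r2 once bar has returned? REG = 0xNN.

prologue: push r1 -> mem[0xdd]=0x22, sp=0xdd
body[0] add  r2, r0, #21 -> r2=0x34
body[1] sub  r0, r1, r4 -> r0=0xf9
body[2] add  r2, r6, r2 -> r2=0xdf
body[3] mov  r2, r4 -> r2=0x29
body[4] mov  r1, #0x61 -> r1=0x61
epilogue: pop r1=0x22, sp=0xde
r2 is caller-saved -> body value

REG = 0x29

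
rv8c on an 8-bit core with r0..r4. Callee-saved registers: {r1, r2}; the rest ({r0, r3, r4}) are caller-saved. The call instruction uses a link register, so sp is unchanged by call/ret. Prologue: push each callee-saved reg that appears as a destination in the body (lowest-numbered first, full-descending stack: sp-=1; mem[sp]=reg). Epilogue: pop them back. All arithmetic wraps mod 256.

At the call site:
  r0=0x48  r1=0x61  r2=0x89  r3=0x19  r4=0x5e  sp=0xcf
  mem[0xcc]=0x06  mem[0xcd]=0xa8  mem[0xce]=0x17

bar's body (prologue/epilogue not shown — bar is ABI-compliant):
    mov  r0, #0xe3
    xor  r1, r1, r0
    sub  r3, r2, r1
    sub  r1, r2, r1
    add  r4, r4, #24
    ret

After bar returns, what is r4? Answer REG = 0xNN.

prologue: push r1 → mem[0xce]=0x61, sp=0xce
body[0] mov  r0, #0xe3 → r0=0xe3
body[1] xor  r1, r1, r0 → r1=0x82
body[2] sub  r3, r2, r1 → r3=0x07
body[3] sub  r1, r2, r1 → r1=0x07
body[4] add  r4, r4, #24 → r4=0x76
epilogue: pop r1=0x61, sp=0xcf
r4 is caller-saved → body value

REG = 0x76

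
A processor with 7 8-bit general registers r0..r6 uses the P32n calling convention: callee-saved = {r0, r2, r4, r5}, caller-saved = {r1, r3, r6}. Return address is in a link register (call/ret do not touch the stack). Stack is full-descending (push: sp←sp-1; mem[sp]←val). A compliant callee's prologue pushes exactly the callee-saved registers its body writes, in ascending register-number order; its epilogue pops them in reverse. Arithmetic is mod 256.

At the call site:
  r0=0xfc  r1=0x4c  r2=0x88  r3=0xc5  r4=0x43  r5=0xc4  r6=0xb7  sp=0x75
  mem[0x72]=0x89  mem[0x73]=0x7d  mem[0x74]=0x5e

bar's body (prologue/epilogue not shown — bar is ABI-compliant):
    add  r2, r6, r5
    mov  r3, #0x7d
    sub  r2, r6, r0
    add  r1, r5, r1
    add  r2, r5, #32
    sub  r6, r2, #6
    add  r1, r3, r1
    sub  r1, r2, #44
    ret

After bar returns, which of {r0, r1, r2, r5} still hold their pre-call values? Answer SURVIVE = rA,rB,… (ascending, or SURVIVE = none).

prologue: push r2 -> mem[0x74]=0x88, sp=0x74
body[0] add  r2, r6, r5 -> r2=0x7b
body[1] mov  r3, #0x7d -> r3=0x7d
body[2] sub  r2, r6, r0 -> r2=0xbb
body[3] add  r1, r5, r1 -> r1=0x10
body[4] add  r2, r5, #32 -> r2=0xe4
body[5] sub  r6, r2, #6 -> r6=0xde
body[6] add  r1, r3, r1 -> r1=0x8d
body[7] sub  r1, r2, #44 -> r1=0xb8
epilogue: pop r2=0x88, sp=0x75
r0: callee-saved, written=False
r1: caller-saved, written=True
r2: callee-saved, written=True
r5: callee-saved, written=False

SURVIVE = r0,r2,r5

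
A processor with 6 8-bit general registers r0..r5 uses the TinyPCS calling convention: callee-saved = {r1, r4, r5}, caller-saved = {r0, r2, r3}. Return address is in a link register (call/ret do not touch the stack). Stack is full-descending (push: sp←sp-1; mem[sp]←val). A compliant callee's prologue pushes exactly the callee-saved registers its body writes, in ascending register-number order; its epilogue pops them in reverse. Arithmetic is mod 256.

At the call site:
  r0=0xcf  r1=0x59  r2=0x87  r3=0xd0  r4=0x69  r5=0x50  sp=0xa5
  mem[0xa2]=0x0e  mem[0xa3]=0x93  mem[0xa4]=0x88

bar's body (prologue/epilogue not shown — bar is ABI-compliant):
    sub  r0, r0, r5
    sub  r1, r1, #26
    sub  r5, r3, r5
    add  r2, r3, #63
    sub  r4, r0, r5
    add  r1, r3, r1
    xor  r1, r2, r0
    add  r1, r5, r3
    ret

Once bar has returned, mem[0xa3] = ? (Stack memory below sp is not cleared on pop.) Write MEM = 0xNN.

MEM = 0x69

prologue: push r1 → mem[0xa4]=0x59, sp=0xa4
prologue: push r4 → mem[0xa3]=0x69, sp=0xa3
prologue: push r5 → mem[0xa2]=0x50, sp=0xa2
body[0] sub  r0, r0, r5 → r0=0x7f
body[1] sub  r1, r1, #26 → r1=0x3f
body[2] sub  r5, r3, r5 → r5=0x80
body[3] add  r2, r3, #63 → r2=0x0f
body[4] sub  r4, r0, r5 → r4=0xff
body[5] add  r1, r3, r1 → r1=0x0f
body[6] xor  r1, r2, r0 → r1=0x70
body[7] add  r1, r5, r3 → r1=0x50
epilogue: pop r5=0x50, sp=0xa3
epilogue: pop r4=0x69, sp=0xa4
epilogue: pop r1=0x59, sp=0xa5
prologue pushed ['r1', 'r4', 'r5'] at ['0xa4', '0xa3', '0xa2']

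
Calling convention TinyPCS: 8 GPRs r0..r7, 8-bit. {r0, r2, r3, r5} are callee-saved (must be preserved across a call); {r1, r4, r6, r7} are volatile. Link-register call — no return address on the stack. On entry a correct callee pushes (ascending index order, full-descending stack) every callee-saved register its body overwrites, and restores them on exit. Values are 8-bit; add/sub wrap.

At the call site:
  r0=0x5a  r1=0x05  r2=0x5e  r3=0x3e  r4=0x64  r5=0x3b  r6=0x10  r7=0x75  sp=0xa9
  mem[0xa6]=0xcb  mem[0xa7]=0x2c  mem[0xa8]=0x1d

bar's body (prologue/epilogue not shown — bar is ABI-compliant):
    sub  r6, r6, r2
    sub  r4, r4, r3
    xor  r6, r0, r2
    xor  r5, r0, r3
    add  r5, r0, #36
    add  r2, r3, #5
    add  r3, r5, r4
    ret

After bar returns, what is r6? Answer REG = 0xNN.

REG = 0x04

prologue: push r2 -> mem[0xa8]=0x5e, sp=0xa8
prologue: push r3 -> mem[0xa7]=0x3e, sp=0xa7
prologue: push r5 -> mem[0xa6]=0x3b, sp=0xa6
body[0] sub  r6, r6, r2 -> r6=0xb2
body[1] sub  r4, r4, r3 -> r4=0x26
body[2] xor  r6, r0, r2 -> r6=0x04
body[3] xor  r5, r0, r3 -> r5=0x64
body[4] add  r5, r0, #36 -> r5=0x7e
body[5] add  r2, r3, #5 -> r2=0x43
body[6] add  r3, r5, r4 -> r3=0xa4
epilogue: pop r5=0x3b, sp=0xa7
epilogue: pop r3=0x3e, sp=0xa8
epilogue: pop r2=0x5e, sp=0xa9
r6 is caller-saved -> body value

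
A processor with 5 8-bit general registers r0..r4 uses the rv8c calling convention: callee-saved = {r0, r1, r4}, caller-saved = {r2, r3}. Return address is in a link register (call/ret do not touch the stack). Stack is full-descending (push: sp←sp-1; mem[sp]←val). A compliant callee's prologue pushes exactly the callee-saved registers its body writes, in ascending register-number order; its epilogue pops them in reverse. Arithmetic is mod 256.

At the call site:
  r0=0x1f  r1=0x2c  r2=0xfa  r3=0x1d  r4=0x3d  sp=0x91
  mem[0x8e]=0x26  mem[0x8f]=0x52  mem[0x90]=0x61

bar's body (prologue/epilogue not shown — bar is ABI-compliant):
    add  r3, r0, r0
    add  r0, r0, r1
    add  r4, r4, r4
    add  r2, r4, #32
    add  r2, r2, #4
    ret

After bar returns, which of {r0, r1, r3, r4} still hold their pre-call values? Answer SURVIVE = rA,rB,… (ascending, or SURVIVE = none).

SURVIVE = r0,r1,r4

prologue: push r0 -> mem[0x90]=0x1f, sp=0x90
prologue: push r4 -> mem[0x8f]=0x3d, sp=0x8f
body[0] add  r3, r0, r0 -> r3=0x3e
body[1] add  r0, r0, r1 -> r0=0x4b
body[2] add  r4, r4, r4 -> r4=0x7a
body[3] add  r2, r4, #32 -> r2=0x9a
body[4] add  r2, r2, #4 -> r2=0x9e
epilogue: pop r4=0x3d, sp=0x90
epilogue: pop r0=0x1f, sp=0x91
r0: callee-saved, written=True
r1: callee-saved, written=False
r3: caller-saved, written=True
r4: callee-saved, written=True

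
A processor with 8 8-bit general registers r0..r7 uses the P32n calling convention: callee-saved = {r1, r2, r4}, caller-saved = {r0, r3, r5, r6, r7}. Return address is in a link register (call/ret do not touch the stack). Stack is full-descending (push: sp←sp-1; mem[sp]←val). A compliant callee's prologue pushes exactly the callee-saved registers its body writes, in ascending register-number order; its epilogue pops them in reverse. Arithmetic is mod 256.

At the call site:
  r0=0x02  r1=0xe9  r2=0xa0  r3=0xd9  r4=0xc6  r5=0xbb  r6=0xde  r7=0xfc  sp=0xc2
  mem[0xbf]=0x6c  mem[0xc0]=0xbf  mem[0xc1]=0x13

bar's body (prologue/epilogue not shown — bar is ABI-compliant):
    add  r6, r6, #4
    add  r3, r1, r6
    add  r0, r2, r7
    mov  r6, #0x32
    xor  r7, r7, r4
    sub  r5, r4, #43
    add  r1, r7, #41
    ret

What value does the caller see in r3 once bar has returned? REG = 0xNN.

prologue: push r1 -> mem[0xc1]=0xe9, sp=0xc1
body[0] add  r6, r6, #4 -> r6=0xe2
body[1] add  r3, r1, r6 -> r3=0xcb
body[2] add  r0, r2, r7 -> r0=0x9c
body[3] mov  r6, #0x32 -> r6=0x32
body[4] xor  r7, r7, r4 -> r7=0x3a
body[5] sub  r5, r4, #43 -> r5=0x9b
body[6] add  r1, r7, #41 -> r1=0x63
epilogue: pop r1=0xe9, sp=0xc2
r3 is caller-saved -> body value

REG = 0xcb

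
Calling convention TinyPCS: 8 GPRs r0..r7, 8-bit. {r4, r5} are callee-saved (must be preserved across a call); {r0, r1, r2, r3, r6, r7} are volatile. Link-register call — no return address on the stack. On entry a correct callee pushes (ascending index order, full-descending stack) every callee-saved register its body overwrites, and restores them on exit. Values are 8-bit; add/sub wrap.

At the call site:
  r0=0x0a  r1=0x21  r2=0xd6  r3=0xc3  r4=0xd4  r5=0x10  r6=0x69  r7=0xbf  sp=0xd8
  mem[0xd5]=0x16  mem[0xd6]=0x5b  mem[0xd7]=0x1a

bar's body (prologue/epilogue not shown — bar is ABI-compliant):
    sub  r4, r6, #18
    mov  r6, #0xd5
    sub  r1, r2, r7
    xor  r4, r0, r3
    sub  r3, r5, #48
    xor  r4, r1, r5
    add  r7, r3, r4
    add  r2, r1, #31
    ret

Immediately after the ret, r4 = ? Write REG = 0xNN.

REG = 0xd4

prologue: push r4 -> mem[0xd7]=0xd4, sp=0xd7
body[0] sub  r4, r6, #18 -> r4=0x57
body[1] mov  r6, #0xd5 -> r6=0xd5
body[2] sub  r1, r2, r7 -> r1=0x17
body[3] xor  r4, r0, r3 -> r4=0xc9
body[4] sub  r3, r5, #48 -> r3=0xe0
body[5] xor  r4, r1, r5 -> r4=0x07
body[6] add  r7, r3, r4 -> r7=0xe7
body[7] add  r2, r1, #31 -> r2=0x36
epilogue: pop r4=0xd4, sp=0xd8
r4 is callee-saved -> restored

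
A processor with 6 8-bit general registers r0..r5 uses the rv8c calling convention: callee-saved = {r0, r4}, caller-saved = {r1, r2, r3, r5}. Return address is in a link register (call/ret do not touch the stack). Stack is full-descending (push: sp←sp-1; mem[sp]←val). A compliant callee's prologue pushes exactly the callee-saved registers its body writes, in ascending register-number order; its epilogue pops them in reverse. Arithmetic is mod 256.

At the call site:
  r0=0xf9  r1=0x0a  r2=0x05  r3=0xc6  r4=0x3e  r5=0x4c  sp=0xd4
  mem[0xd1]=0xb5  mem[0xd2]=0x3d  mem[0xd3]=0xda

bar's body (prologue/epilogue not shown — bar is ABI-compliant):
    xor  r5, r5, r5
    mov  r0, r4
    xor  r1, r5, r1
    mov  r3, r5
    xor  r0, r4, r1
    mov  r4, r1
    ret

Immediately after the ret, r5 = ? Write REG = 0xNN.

prologue: push r0 -> mem[0xd3]=0xf9, sp=0xd3
prologue: push r4 -> mem[0xd2]=0x3e, sp=0xd2
body[0] xor  r5, r5, r5 -> r5=0x00
body[1] mov  r0, r4 -> r0=0x3e
body[2] xor  r1, r5, r1 -> r1=0x0a
body[3] mov  r3, r5 -> r3=0x00
body[4] xor  r0, r4, r1 -> r0=0x34
body[5] mov  r4, r1 -> r4=0x0a
epilogue: pop r4=0x3e, sp=0xd3
epilogue: pop r0=0xf9, sp=0xd4
r5 is caller-saved -> body value

REG = 0x00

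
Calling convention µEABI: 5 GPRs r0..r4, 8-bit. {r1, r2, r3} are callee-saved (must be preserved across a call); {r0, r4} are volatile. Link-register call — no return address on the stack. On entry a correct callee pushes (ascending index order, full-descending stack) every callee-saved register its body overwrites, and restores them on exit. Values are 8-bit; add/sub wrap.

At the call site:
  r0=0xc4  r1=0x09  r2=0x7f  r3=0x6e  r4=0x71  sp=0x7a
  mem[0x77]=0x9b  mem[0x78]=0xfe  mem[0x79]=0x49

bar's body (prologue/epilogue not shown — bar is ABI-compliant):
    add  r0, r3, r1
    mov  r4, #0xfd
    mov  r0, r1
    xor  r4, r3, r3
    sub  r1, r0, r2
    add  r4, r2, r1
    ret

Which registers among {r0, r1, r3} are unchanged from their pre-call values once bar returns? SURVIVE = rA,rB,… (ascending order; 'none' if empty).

prologue: push r1 -> mem[0x79]=0x09, sp=0x79
body[0] add  r0, r3, r1 -> r0=0x77
body[1] mov  r4, #0xfd -> r4=0xfd
body[2] mov  r0, r1 -> r0=0x09
body[3] xor  r4, r3, r3 -> r4=0x00
body[4] sub  r1, r0, r2 -> r1=0x8a
body[5] add  r4, r2, r1 -> r4=0x09
epilogue: pop r1=0x09, sp=0x7a
r0: caller-saved, written=True
r1: callee-saved, written=True
r3: callee-saved, written=False

SURVIVE = r1,r3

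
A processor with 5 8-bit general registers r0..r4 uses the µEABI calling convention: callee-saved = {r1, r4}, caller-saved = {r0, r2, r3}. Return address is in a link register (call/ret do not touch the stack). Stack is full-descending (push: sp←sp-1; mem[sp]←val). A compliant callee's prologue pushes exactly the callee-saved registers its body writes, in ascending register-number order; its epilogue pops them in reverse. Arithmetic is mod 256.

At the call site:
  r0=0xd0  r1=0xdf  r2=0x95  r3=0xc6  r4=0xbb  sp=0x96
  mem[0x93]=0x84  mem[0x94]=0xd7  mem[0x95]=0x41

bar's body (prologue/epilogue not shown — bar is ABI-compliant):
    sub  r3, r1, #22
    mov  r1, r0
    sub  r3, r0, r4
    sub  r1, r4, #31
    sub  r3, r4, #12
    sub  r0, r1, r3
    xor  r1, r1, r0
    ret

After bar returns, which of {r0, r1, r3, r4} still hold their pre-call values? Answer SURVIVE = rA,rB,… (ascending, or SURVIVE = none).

prologue: push r1 → mem[0x95]=0xdf, sp=0x95
body[0] sub  r3, r1, #22 → r3=0xc9
body[1] mov  r1, r0 → r1=0xd0
body[2] sub  r3, r0, r4 → r3=0x15
body[3] sub  r1, r4, #31 → r1=0x9c
body[4] sub  r3, r4, #12 → r3=0xaf
body[5] sub  r0, r1, r3 → r0=0xed
body[6] xor  r1, r1, r0 → r1=0x71
epilogue: pop r1=0xdf, sp=0x96
r0: caller-saved, written=True
r1: callee-saved, written=True
r3: caller-saved, written=True
r4: callee-saved, written=False

SURVIVE = r1,r4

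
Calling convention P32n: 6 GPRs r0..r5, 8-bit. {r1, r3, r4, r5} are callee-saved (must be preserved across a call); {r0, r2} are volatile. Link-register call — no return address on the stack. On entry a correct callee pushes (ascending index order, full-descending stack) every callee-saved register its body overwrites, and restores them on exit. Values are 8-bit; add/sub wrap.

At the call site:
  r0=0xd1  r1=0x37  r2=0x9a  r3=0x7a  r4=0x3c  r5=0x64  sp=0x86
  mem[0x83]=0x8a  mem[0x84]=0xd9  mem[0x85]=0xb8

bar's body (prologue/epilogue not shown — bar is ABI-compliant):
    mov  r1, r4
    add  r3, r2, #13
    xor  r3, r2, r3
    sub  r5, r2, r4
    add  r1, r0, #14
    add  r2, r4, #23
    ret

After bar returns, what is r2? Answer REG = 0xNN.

REG = 0x53

prologue: push r1 -> mem[0x85]=0x37, sp=0x85
prologue: push r3 -> mem[0x84]=0x7a, sp=0x84
prologue: push r5 -> mem[0x83]=0x64, sp=0x83
body[0] mov  r1, r4 -> r1=0x3c
body[1] add  r3, r2, #13 -> r3=0xa7
body[2] xor  r3, r2, r3 -> r3=0x3d
body[3] sub  r5, r2, r4 -> r5=0x5e
body[4] add  r1, r0, #14 -> r1=0xdf
body[5] add  r2, r4, #23 -> r2=0x53
epilogue: pop r5=0x64, sp=0x84
epilogue: pop r3=0x7a, sp=0x85
epilogue: pop r1=0x37, sp=0x86
r2 is caller-saved -> body value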